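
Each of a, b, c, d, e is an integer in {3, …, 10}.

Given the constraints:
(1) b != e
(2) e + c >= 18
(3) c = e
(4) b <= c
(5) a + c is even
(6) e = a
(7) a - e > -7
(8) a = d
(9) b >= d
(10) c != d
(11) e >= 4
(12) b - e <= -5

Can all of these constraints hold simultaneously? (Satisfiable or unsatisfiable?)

Unsatisfiable

From constraints 3, 6, and 8, c = e = a = d, so c = d. But constraint 10 says c ≠ d. Contradiction.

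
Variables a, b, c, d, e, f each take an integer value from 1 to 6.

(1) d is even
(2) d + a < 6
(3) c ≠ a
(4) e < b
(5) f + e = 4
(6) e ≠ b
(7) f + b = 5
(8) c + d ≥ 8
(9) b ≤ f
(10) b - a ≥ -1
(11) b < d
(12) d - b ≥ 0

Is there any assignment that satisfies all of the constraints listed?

Satisfiable

The assignment a = 1, b = 2, c = 6, d = 4, e = 1, f = 3 works:
  constraint 2 holds since d + a = 5.
  constraint 5 holds since f + e = 4.
  constraint 7 holds since f + b = 5.
The rest check out directly.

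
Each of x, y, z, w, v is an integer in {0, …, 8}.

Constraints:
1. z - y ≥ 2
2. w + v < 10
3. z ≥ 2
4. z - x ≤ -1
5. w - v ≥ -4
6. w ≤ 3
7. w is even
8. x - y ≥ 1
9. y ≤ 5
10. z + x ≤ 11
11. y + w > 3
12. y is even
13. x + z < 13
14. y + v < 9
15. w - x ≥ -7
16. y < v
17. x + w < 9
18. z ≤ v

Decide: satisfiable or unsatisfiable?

Try x = 6, y = 2, z = 5, w = 2, v = 6.
Check constraint 1: z - y = 3; constraint 2: w + v = 8. The remaining constraints are straightforward to verify.

Satisfiable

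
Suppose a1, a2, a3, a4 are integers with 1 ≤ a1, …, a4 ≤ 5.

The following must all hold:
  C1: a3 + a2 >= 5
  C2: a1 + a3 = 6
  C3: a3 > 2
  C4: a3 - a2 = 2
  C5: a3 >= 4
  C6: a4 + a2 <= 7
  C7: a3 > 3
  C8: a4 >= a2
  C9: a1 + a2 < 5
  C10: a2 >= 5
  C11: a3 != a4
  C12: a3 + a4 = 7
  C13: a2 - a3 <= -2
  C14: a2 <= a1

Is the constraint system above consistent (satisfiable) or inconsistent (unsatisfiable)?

From constraint 5: a3 ≥ 4. From constraints 8 and 10: a4 ≥ a2 ≥ 5. Hence a3 + a4 ≥ 9. But constraint 12 requires a3 + a4 = 7, and 7 < 9. Contradiction.

Unsatisfiable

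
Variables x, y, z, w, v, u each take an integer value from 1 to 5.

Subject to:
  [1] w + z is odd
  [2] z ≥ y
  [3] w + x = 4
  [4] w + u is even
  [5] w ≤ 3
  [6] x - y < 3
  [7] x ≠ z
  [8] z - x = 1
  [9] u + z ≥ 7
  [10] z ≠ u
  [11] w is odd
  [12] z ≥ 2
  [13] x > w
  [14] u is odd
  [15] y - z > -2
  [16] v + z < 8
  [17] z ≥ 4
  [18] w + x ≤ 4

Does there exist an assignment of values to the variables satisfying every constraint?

Satisfiable

The assignment x = 3, y = 3, z = 4, w = 1, v = 2, u = 5 works:
  constraint 3 holds since w + x = 4.
  constraint 6 holds since x - y = 0.
The rest check out directly.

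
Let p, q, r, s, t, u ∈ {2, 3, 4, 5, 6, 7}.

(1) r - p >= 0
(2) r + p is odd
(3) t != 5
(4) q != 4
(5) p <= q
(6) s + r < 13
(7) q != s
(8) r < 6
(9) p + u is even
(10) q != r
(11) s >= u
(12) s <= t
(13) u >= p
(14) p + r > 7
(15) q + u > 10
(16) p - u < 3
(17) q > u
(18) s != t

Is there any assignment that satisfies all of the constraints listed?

Satisfiable

One satisfying assignment is p = 4, q = 7, r = 5, s = 5, t = 7, u = 4.
For the less obvious constraints — constraint 1: r - p = 1; constraint 6: s + r = 10 — and the others hold by inspection.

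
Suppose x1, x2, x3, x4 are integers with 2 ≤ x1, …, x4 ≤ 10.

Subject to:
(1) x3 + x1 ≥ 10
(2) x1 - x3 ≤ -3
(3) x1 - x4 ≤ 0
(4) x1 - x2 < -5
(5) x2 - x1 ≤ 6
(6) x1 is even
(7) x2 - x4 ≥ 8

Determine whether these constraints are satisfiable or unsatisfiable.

Constraints 3, 5, and 7 give x4 − x1 ≥ 0, x1 − x2 ≥ -6, x2 − x4 ≥ 8.
Adding all 3 inequalities: the left sides telescope to 0, and the right sides sum to 0 + (-6) + 8 = 2. So 0 ≥ 2, which is false.

Unsatisfiable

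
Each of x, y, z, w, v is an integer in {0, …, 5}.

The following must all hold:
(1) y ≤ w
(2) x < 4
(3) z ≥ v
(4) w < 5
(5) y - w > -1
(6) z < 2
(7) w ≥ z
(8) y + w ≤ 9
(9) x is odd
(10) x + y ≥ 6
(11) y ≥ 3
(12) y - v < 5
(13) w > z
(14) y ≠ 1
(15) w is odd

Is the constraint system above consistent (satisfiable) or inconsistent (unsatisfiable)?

Satisfiable

Try x = 3, y = 3, z = 1, w = 3, v = 0.
Check constraint 5: y - w = 0; constraint 8: y + w = 6. The remaining constraints are straightforward to verify.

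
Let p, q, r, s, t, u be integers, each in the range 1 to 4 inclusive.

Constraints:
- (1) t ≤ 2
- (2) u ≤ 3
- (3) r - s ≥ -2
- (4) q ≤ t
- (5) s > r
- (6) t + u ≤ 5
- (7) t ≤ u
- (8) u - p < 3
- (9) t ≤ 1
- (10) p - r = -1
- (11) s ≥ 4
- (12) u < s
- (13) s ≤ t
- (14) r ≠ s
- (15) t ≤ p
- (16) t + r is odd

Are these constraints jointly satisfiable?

Unsatisfiable

From constraints 11 and 13: t ≥ s and s ≥ 4, so t ≥ 4. From constraint 9: t ≤ 1. But 1 < 4, so no value of t works.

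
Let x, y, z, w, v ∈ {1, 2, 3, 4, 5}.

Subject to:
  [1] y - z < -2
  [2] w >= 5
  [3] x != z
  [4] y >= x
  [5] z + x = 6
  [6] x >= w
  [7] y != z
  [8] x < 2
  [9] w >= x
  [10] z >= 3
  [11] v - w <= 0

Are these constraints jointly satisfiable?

Unsatisfiable

From constraint 10: z ≥ 3. From constraints 2 and 6: x ≥ w ≥ 5. Hence z + x ≥ 8. But constraint 5 requires z + x = 6, and 6 < 8. Contradiction.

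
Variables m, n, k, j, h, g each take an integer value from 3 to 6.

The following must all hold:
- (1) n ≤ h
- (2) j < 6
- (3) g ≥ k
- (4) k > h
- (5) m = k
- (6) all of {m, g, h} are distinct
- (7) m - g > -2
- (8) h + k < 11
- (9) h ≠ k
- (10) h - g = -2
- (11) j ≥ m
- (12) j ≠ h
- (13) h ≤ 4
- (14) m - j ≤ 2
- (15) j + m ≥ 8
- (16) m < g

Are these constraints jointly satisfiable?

Try m = 5, n = 4, k = 5, j = 5, h = 4, g = 6.
Check constraint 7: m - g = -1; constraint 8: h + k = 9; constraint 10: h - g = -2. The remaining constraints are straightforward to verify.

Satisfiable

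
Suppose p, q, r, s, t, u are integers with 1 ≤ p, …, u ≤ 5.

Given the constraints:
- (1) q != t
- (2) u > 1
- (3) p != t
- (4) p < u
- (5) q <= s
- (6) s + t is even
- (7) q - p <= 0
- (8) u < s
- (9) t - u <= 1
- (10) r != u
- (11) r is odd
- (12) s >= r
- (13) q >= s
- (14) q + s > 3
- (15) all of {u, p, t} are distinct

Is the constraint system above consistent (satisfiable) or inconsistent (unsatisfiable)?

Constraints 4, 7, 8, and 13 give s ≤ q, q ≤ p, p < u, u < s. Chaining: s ≤ q ≤ p < u < s, which forces s < s — impossible.

Unsatisfiable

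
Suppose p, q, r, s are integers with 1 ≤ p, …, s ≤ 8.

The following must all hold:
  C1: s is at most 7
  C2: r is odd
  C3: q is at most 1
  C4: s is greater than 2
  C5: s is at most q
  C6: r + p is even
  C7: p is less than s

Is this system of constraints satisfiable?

Unsatisfiable

From constraint 4: s ≥ 3. From constraints 3 and 5: s ≤ q and q ≤ 1, so s ≤ 1. But 1 < 3, so no value of s works.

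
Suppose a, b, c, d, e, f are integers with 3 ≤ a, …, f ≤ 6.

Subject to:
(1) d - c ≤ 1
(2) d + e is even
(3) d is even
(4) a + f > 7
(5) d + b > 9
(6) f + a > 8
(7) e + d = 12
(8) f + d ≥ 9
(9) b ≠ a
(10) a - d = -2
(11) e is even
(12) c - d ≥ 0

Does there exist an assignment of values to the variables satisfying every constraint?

Satisfiable

Setting (a, b, c, d, e, f) = (4, 6, 6, 6, 6, 6) satisfies everything: constraint 1: d - c = 0; constraint 4: a + f = 10; constraint 5: d + b = 12, and the others follow.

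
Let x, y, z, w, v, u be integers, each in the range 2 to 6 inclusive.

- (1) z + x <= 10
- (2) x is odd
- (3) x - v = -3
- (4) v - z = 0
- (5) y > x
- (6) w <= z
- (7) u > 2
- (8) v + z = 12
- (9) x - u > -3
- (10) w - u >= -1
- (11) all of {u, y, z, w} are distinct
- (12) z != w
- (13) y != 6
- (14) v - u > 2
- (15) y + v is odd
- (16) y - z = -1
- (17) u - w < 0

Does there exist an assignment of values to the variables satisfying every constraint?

Take x = 3, y = 5, z = 6, w = 4, v = 6, u = 3. Then constraint 1: z + x = 9; constraint 3: x - v = -3, and every other listed constraint is also met.

Satisfiable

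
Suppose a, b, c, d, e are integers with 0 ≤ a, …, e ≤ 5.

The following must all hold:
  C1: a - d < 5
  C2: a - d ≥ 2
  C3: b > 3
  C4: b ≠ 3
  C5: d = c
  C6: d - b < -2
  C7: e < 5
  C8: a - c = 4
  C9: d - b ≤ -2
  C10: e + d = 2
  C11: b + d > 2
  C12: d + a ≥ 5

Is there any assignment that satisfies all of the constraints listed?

Try a = 5, b = 4, c = 1, d = 1, e = 1.
Check constraint 1: a - d = 4; constraint 2: a - d = 4; constraint 6: d - b = -3. The remaining constraints are straightforward to verify.

Satisfiable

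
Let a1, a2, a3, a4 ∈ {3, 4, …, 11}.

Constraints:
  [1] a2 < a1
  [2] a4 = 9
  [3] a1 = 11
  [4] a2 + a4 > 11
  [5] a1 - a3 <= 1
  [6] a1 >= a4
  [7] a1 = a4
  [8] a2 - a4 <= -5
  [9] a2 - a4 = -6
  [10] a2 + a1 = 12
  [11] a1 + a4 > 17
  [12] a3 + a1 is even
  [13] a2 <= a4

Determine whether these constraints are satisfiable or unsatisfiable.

Unsatisfiable

Constraint 3 fixes a1 = 11 and constraint 2 fixes a4 = 9, but constraint 7 requires a1 = a4. Since 11 ≠ 9, contradiction.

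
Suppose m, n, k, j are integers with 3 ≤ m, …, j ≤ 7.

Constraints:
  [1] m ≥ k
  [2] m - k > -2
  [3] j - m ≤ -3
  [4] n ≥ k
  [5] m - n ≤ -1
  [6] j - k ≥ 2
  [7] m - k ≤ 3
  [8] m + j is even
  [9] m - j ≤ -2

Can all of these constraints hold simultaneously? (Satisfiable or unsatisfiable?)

Unsatisfiable

Constraints 3, 6, and 7 give k − m ≥ -3, m − j ≥ 3, j − k ≥ 2.
Adding all 3 inequalities: the left sides telescope to 0, and the right sides sum to (-3) + 3 + 2 = 2. So 0 ≥ 2, which is false.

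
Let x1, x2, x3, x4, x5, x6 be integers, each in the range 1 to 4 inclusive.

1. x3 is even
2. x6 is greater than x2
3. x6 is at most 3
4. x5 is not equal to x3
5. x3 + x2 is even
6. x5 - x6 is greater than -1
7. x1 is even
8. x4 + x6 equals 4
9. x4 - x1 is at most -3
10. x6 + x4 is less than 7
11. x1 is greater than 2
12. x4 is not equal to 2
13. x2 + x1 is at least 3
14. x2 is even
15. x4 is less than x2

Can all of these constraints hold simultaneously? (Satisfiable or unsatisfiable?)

Setting (x1, x2, x3, x4, x5, x6) = (4, 2, 2, 1, 3, 3) satisfies everything: constraint 6: x5 - x6 = 0; constraint 8: x4 + x6 = 4; constraint 9: x4 - x1 = -3, and the others follow.

Satisfiable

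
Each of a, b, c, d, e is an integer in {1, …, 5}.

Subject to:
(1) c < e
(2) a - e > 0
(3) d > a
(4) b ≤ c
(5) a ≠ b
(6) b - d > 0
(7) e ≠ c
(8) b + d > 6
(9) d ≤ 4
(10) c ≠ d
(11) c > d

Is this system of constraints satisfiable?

Constraints 1, 2, 3, 4, and 6 give c < e, e < a, a < d, d < b, b ≤ c. Chaining: c < e < a < d < b ≤ c, which forces c < c — impossible.

Unsatisfiable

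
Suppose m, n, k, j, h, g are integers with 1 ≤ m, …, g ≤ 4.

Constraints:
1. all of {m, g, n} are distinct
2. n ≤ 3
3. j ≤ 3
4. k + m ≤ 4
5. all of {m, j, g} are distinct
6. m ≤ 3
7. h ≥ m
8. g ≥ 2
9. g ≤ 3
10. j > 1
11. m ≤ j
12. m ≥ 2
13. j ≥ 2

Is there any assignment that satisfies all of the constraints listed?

Constraints 3, 6, 8, 9, 12, and 13 confine each of m, j, g to the 2 values {2, 3}.
Constraint 5 requires all 3 of them to be distinct, but only 2 values are available — impossible by the pigeonhole principle.

Unsatisfiable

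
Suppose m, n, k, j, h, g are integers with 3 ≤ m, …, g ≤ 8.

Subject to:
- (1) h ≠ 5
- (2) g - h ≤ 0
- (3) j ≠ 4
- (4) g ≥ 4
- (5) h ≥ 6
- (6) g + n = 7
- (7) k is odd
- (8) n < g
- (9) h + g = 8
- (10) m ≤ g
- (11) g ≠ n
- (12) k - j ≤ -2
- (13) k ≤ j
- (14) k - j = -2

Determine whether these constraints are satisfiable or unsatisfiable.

From constraint 5: h ≥ 6. From constraint 4: g ≥ 4. Hence h + g ≥ 10. But constraint 9 requires h + g = 8, and 8 < 10. Contradiction.

Unsatisfiable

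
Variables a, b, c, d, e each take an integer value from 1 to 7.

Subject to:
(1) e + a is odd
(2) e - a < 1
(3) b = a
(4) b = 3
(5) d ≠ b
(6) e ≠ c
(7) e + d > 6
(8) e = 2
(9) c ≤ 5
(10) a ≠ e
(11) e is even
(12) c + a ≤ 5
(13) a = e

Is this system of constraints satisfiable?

Constraint 4 fixes b = 3 and constraint 8 fixes e = 2. Constraints 3 and 13 give b = a = e, so b = e. But 3 ≠ 2 — contradiction.

Unsatisfiable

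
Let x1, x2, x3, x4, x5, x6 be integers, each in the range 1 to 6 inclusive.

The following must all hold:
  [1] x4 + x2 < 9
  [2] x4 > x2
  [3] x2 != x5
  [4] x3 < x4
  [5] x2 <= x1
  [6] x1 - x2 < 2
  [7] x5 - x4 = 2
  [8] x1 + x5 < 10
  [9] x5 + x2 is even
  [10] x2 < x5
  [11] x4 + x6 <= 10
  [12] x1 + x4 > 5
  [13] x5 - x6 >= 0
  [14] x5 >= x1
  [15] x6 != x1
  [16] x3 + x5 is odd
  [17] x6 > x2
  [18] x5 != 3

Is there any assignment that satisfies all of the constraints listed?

The assignment x1 = 3, x2 = 2, x3 = 3, x4 = 4, x5 = 6, x6 = 5 works:
  constraint 1 holds since x4 + x2 = 6.
  constraint 6 holds since x1 - x2 = 1.
The rest check out directly.

Satisfiable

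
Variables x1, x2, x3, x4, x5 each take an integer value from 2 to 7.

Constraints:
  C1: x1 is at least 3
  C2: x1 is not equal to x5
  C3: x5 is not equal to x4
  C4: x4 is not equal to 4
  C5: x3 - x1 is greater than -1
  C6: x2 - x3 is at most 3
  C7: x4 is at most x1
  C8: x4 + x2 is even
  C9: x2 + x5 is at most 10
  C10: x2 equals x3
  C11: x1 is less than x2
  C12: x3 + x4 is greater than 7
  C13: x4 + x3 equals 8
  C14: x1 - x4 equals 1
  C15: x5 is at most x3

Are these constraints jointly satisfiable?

Satisfiable

One satisfying assignment is x1 = 4, x2 = 5, x3 = 5, x4 = 3, x5 = 5.
For the less obvious constraints — constraint 5: x3 - x1 = 1; constraint 6: x2 - x3 = 0; constraint 9: x2 + x5 = 10 — and the others hold by inspection.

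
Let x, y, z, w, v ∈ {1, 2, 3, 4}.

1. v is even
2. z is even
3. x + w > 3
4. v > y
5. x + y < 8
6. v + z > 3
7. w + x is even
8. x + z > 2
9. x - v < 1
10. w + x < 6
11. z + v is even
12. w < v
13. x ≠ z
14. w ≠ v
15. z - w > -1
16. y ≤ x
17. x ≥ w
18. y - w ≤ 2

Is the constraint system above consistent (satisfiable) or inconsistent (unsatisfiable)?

The assignment x = 3, y = 3, z = 2, w = 1, v = 4 works:
  constraint 3 holds since x + w = 4.
  constraint 5 holds since x + y = 6.
  constraint 6 holds since v + z = 6.
The rest check out directly.

Satisfiable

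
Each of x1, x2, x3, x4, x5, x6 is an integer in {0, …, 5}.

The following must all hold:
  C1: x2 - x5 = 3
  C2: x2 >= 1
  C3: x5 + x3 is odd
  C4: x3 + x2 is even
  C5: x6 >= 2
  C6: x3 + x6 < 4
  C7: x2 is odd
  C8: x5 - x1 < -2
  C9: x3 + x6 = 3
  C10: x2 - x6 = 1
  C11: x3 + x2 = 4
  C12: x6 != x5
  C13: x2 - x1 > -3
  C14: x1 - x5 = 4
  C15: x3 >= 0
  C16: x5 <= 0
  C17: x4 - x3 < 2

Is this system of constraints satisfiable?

The assignment x1 = 4, x2 = 3, x3 = 1, x4 = 0, x5 = 0, x6 = 2 works:
  constraint 1 holds since x2 - x5 = 3.
  constraint 6 holds since x3 + x6 = 3.
  constraint 8 holds since x5 - x1 = -4.
The rest check out directly.

Satisfiable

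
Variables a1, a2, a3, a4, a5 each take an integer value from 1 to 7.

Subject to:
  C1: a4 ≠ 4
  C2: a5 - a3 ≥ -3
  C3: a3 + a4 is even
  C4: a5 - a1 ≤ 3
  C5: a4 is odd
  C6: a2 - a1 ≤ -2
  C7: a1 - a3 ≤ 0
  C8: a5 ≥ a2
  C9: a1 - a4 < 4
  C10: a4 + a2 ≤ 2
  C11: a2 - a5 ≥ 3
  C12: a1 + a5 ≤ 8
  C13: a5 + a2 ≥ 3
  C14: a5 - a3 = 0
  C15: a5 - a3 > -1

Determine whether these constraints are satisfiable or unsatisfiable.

Constraints 2, 6, 7, and 11 give a3 − a1 ≥ 0, a1 − a2 ≥ 2, a2 − a5 ≥ 3, a5 − a3 ≥ -3.
Adding all 4 inequalities: the left sides telescope to 0, and the right sides sum to 0 + 2 + 3 + (-3) = 2. So 0 ≥ 2, which is false.

Unsatisfiable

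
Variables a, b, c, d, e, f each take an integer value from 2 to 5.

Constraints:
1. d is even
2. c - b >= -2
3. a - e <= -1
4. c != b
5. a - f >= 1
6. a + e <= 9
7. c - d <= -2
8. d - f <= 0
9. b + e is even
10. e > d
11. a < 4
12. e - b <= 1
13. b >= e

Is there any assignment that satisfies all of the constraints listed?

Unsatisfiable

Constraints 2, 3, 5, 7, 8, and 12 give f − d ≥ 0, d − c ≥ 2, c − b ≥ -2, b − e ≥ -1, e − a ≥ 1, a − f ≥ 1.
Adding all 6 inequalities: the left sides telescope to 0, and the right sides sum to 0 + 2 + (-2) + (-1) + 1 + 1 = 1. So 0 ≥ 1, which is false.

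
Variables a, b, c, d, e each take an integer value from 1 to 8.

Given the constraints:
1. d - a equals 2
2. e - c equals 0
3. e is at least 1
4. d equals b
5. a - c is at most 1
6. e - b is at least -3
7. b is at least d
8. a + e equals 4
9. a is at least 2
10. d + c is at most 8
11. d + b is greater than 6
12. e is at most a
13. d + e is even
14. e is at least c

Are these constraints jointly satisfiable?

Take a = 2, b = 4, c = 2, d = 4, e = 2. Then constraint 1: d - a = 2; constraint 2: e - c = 0; constraint 5: a - c = 0, and every other listed constraint is also met.

Satisfiable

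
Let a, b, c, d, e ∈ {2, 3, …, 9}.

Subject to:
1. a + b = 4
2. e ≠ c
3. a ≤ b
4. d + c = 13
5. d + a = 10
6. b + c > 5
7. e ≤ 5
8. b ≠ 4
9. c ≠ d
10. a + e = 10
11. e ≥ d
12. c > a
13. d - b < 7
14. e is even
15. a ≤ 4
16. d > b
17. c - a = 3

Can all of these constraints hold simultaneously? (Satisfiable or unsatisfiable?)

From constraints 7 and 11: d ≤ e ≤ 5. From constraint 15: a ≤ 4. Hence d + a ≤ 9. But constraint 5 requires d + a = 10, and 10 > 9. Contradiction.

Unsatisfiable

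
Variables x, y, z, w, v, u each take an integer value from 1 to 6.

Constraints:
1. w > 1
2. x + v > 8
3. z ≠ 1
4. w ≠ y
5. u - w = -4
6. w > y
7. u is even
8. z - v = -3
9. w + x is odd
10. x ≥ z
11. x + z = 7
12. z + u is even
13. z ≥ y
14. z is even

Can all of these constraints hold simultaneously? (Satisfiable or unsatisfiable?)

The assignment x = 5, y = 2, z = 2, w = 6, v = 5, u = 2 works:
  constraint 2 holds since x + v = 10.
  constraint 5 holds since u - w = -4.
The rest check out directly.

Satisfiable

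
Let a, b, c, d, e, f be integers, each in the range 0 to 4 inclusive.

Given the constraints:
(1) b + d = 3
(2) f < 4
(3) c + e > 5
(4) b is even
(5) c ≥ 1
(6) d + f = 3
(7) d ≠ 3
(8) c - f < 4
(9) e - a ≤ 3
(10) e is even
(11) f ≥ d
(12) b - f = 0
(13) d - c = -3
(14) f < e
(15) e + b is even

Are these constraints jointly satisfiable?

One satisfying assignment is a = 2, b = 2, c = 4, d = 1, e = 4, f = 2.
For the less obvious constraints — constraint 1: b + d = 3; constraint 3: c + e = 8 — and the others hold by inspection.

Satisfiable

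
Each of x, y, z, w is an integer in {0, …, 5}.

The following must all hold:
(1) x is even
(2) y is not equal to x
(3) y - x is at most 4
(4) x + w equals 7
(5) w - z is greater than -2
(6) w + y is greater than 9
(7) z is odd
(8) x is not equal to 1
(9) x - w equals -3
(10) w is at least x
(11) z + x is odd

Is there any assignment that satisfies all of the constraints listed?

The assignment x = 2, y = 5, z = 5, w = 5 works:
  constraint 3 holds since y - x = 3.
  constraint 4 holds since x + w = 7.
  constraint 5 holds since w - z = 0.
The rest check out directly.

Satisfiable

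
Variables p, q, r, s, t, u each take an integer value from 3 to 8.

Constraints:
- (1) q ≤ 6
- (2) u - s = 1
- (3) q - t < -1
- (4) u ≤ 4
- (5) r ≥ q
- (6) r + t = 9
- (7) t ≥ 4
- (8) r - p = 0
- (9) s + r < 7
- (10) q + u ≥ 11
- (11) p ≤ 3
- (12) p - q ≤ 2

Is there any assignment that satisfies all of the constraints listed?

Unsatisfiable

From constraint 1: q ≤ 6. From constraint 4: u ≤ 4. Hence q + u ≤ 10. But constraint 10 requires q + u ≥ 11, and 11 > 10. Contradiction.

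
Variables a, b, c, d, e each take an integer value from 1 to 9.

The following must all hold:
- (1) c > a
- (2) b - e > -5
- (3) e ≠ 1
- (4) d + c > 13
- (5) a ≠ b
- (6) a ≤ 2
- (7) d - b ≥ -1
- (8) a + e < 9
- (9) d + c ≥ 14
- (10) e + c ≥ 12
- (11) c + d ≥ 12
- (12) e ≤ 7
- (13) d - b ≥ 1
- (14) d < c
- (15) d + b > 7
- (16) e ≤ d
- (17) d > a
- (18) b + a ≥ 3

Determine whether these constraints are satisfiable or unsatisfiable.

Satisfiable

Take a = 2, b = 3, c = 9, d = 5, e = 5. Then constraint 2: b - e = -2; constraint 4: d + c = 14; constraint 7: d - b = 2, and every other listed constraint is also met.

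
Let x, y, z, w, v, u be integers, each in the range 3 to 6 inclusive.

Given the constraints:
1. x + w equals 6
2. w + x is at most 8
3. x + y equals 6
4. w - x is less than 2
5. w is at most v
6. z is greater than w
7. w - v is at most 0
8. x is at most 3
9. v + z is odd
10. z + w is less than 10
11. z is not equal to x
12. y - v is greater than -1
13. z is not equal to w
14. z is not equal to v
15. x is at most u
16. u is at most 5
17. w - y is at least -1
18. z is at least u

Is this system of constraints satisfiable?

Take x = 3, y = 3, z = 6, w = 3, v = 3, u = 5. Then constraint 1: x + w = 6; constraint 2: w + x = 6; constraint 3: x + y = 6, and every other listed constraint is also met.

Satisfiable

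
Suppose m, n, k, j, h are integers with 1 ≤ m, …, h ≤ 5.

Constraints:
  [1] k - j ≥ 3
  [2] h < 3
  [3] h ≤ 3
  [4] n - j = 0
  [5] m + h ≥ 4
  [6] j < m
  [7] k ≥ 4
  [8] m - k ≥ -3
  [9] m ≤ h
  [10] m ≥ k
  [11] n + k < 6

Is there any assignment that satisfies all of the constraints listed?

Unsatisfiable

From constraints 7 and 10: m ≥ k and k ≥ 4, so m ≥ 4. From constraints 3 and 9: m ≤ h and h ≤ 3, so m ≤ 3. But 3 < 4, so no value of m works.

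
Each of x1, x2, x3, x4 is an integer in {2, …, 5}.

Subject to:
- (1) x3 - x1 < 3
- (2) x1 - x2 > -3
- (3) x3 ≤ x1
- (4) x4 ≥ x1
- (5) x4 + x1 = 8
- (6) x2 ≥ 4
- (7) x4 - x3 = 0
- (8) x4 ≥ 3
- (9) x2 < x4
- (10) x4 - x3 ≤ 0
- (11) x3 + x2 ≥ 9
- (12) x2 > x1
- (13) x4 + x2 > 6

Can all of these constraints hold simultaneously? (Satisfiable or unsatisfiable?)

Constraints 3, 9, 10, and 12 give x3 ≤ x1, x1 < x2, x2 < x4, x4 ≤ x3. Chaining: x3 ≤ x1 < x2 < x4 ≤ x3, which forces x3 < x3 — impossible.

Unsatisfiable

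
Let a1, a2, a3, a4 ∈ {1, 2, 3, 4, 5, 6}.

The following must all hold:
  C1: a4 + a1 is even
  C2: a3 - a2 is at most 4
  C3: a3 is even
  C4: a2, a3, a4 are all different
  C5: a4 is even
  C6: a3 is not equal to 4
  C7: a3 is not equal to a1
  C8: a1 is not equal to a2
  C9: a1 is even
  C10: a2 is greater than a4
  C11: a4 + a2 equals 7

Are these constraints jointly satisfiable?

Satisfiable

The assignment a1 = 4, a2 = 5, a3 = 6, a4 = 2 works:
  constraint 2 holds since a3 - a2 = 1.
  constraint 11 holds since a4 + a2 = 7.
The rest check out directly.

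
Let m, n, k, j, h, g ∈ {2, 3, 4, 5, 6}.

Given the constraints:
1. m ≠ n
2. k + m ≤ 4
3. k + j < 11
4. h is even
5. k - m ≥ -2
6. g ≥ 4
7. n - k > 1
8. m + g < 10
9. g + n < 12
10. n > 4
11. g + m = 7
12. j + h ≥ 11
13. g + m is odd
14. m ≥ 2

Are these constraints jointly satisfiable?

Satisfiable

Take m = 2, n = 6, k = 2, j = 6, h = 6, g = 5. Then constraint 2: k + m = 4; constraint 3: k + j = 8; constraint 5: k - m = 0, and every other listed constraint is also met.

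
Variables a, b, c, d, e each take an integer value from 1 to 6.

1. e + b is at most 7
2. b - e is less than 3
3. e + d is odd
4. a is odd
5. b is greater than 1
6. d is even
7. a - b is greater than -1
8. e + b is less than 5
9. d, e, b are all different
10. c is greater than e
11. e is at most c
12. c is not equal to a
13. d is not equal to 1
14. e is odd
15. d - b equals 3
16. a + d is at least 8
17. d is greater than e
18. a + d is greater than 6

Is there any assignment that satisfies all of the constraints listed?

Satisfiable

Try a = 3, b = 3, c = 6, d = 6, e = 1.
Check constraint 1: e + b = 4; constraint 2: b - e = 2; constraint 7: a - b = 0. The remaining constraints are straightforward to verify.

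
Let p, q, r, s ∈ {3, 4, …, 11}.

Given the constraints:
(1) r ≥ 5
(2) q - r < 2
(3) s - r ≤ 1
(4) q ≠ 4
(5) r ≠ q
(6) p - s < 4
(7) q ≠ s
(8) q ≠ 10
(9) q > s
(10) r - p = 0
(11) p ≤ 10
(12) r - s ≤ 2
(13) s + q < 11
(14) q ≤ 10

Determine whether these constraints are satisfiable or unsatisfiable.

Satisfiable

The assignment p = 5, q = 6, r = 5, s = 4 works:
  constraint 2 holds since q - r = 1.
  constraint 3 holds since s - r = -1.
  constraint 6 holds since p - s = 1.
The rest check out directly.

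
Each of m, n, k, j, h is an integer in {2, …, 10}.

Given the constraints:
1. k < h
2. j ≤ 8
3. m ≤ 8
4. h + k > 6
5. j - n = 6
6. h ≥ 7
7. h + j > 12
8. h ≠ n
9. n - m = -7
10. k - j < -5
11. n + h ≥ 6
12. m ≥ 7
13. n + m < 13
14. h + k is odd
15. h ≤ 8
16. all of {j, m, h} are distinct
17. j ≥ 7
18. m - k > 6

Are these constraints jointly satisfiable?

Constraints 2, 3, 6, 12, 15, and 17 confine each of j, m, h to the 2 values {7, 8}.
Constraint 16 requires all 3 of them to be distinct, but only 2 values are available — impossible by the pigeonhole principle.

Unsatisfiable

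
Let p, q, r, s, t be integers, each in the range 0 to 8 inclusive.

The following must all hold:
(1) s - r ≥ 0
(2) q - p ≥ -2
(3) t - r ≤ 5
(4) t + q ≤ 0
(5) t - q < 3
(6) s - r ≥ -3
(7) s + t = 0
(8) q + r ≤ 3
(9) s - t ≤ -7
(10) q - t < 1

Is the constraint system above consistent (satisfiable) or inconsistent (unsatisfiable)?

Unsatisfiable

Constraints 1, 3, and 9 give t − s ≥ 7, s − r ≥ 0, r − t ≥ -5.
Adding all 3 inequalities: the left sides telescope to 0, and the right sides sum to 7 + 0 + (-5) = 2. So 0 ≥ 2, which is false.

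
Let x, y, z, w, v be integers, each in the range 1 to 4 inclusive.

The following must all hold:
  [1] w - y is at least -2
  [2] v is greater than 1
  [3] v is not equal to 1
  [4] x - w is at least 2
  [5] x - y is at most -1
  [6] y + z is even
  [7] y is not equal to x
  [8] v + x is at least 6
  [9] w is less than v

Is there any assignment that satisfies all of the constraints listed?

Constraints 1, 4, and 5 give w − y ≥ -2, y − x ≥ 1, x − w ≥ 2.
Adding all 3 inequalities: the left sides telescope to 0, and the right sides sum to (-2) + 1 + 2 = 1. So 0 ≥ 1, which is false.

Unsatisfiable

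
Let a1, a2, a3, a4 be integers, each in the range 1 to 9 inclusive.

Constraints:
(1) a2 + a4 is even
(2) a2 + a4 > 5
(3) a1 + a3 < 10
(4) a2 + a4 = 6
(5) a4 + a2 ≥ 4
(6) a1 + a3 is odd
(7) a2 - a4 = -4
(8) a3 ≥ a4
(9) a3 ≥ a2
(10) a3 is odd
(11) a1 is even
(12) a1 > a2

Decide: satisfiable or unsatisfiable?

Setting (a1, a2, a3, a4) = (2, 1, 5, 5) satisfies everything: constraint 2: a2 + a4 = 6; constraint 3: a1 + a3 = 7, and the others follow.

Satisfiable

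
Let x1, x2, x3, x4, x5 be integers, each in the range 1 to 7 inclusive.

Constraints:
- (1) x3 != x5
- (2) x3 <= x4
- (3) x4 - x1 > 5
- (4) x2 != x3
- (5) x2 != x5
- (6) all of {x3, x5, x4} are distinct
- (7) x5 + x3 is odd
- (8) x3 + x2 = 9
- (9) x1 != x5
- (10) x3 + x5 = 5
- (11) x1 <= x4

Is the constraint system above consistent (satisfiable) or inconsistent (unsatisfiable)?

Satisfiable

Setting (x1, x2, x3, x4, x5) = (1, 6, 3, 7, 2) satisfies everything: constraint 3: x4 - x1 = 6; constraint 8: x3 + x2 = 9, and the others follow.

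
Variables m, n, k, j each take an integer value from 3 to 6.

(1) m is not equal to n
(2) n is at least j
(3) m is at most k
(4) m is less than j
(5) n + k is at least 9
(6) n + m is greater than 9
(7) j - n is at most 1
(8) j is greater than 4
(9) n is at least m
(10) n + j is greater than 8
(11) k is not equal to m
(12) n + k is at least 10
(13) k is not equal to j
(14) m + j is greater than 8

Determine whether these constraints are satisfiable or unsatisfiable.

Try m = 4, n = 6, k = 6, j = 5.
Check constraint 5: n + k = 12; constraint 6: n + m = 10; constraint 7: j - n = -1. The remaining constraints are straightforward to verify.

Satisfiable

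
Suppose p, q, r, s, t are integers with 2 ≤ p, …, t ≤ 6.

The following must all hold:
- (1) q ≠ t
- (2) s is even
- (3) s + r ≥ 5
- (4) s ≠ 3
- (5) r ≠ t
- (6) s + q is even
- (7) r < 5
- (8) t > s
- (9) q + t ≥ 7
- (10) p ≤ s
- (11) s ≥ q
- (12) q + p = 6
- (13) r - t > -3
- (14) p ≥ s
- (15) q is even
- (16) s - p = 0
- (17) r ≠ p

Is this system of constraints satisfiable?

One satisfying assignment is p = 4, q = 2, r = 3, s = 4, t = 5.
For the less obvious constraints — constraint 3: s + r = 7; constraint 9: q + t = 7 — and the others hold by inspection.

Satisfiable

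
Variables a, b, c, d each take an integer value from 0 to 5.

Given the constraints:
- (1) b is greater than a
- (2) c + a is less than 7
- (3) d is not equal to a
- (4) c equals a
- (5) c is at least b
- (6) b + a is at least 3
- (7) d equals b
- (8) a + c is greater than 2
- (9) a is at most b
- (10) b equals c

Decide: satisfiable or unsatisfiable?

Unsatisfiable

From constraints 4, 7, and 10, d = b = c = a, so d = a. But constraint 3 says d ≠ a. Contradiction.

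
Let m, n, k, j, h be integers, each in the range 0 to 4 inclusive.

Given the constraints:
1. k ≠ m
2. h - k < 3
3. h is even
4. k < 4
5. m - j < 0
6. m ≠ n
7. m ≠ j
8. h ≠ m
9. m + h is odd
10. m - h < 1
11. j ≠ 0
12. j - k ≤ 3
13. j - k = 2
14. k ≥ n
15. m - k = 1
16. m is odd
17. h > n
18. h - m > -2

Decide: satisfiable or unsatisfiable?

Try m = 3, n = 2, k = 2, j = 4, h = 4.
Check constraint 2: h - k = 2; constraint 5: m - j = -1; constraint 10: m - h = -1. The remaining constraints are straightforward to verify.

Satisfiable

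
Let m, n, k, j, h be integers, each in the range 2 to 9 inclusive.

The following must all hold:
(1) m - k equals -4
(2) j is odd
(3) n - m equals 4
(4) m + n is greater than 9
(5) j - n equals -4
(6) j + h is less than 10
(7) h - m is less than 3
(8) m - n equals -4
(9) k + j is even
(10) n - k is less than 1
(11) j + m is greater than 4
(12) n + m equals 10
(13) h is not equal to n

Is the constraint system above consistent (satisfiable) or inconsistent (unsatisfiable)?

The assignment m = 3, n = 7, k = 7, j = 3, h = 5 works:
  constraint 1 holds since m - k = -4.
  constraint 3 holds since n - m = 4.
The rest check out directly.

Satisfiable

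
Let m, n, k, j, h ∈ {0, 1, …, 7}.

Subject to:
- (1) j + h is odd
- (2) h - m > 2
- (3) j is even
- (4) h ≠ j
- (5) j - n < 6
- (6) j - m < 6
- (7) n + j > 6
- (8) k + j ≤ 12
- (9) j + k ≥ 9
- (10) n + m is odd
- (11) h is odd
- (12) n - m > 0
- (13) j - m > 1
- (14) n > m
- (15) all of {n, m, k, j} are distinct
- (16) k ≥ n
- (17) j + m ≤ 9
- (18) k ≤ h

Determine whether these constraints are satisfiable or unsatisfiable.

Try m = 2, n = 3, k = 4, j = 6, h = 7.
Check constraint 2: h - m = 5; constraint 5: j - n = 3. The remaining constraints are straightforward to verify.

Satisfiable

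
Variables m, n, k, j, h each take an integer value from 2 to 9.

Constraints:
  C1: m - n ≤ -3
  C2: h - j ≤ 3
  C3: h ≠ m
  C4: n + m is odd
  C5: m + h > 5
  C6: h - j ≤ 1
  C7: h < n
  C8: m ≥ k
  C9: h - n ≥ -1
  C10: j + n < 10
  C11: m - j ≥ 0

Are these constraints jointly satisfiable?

Unsatisfiable

Constraints 1, 6, 9, and 11 give n − m ≥ 3, m − j ≥ 0, j − h ≥ -1, h − n ≥ -1.
Adding all 4 inequalities: the left sides telescope to 0, and the right sides sum to 3 + 0 + (-1) + (-1) = 1. So 0 ≥ 1, which is false.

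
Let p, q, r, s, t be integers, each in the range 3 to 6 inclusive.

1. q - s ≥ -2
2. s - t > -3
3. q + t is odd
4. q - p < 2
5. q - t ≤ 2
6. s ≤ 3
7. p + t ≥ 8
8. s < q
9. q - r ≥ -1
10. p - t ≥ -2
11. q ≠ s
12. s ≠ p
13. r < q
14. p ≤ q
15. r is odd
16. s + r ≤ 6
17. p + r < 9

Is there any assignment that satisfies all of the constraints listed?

Take p = 4, q = 4, r = 3, s = 3, t = 5. Then constraint 1: q - s = 1; constraint 2: s - t = -2; constraint 4: q - p = 0, and every other listed constraint is also met.

Satisfiable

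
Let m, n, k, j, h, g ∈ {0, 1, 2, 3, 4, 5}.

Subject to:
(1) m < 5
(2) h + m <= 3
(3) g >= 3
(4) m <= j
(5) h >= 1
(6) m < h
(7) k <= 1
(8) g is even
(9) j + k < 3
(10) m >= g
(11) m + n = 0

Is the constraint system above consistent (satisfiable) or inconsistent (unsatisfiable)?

Unsatisfiable

From constraint 5: h ≥ 1. From constraints 3 and 10: m ≥ g ≥ 3. Hence h + m ≥ 4. But constraint 2 requires h + m ≤ 3, and 3 < 4. Contradiction.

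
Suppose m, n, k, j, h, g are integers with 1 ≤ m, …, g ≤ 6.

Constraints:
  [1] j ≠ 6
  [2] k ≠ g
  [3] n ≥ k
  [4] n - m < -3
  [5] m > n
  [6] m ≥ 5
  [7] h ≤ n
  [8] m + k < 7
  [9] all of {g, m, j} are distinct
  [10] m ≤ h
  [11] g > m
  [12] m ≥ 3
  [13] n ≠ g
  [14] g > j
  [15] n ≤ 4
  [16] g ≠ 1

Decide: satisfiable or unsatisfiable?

Unsatisfiable

From constraints 6 and 10: h ≥ m and m ≥ 5, so h ≥ 5. From constraints 7 and 15: h ≤ n and n ≤ 4, so h ≤ 4. But 4 < 5, so no value of h works.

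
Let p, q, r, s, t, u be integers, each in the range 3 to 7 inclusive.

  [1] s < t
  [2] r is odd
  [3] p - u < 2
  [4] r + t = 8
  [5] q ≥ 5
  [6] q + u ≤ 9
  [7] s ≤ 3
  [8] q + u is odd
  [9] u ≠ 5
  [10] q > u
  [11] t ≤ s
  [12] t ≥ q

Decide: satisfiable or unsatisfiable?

From constraints 5 and 12: t ≥ q and q ≥ 5, so t ≥ 5. From constraints 7 and 11: t ≤ s and s ≤ 3, so t ≤ 3. But 3 < 5, so no value of t works.

Unsatisfiable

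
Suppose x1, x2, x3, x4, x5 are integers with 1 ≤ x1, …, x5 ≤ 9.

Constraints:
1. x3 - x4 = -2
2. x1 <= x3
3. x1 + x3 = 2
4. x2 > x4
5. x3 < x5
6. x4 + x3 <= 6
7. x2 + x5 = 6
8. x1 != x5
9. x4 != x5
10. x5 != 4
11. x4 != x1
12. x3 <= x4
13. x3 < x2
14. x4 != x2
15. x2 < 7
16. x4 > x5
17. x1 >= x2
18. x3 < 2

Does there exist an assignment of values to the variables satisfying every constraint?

Constraints 2, 4, 5, 16, and 17 give x5 < x4, x4 < x2, x2 ≤ x1, x1 ≤ x3, x3 < x5. Chaining: x5 < x4 < x2 ≤ x1 ≤ x3 < x5, which forces x5 < x5 — impossible.

Unsatisfiable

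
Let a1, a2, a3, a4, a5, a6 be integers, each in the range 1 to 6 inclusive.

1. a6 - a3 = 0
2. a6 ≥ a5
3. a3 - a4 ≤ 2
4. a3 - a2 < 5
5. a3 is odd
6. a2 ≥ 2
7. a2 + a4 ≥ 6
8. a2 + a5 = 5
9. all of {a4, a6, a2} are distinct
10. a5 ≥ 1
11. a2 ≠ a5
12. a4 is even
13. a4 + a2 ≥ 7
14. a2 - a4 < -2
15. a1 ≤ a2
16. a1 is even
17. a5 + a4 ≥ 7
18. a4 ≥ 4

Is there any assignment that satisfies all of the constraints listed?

Satisfiable

Take a1 = 2, a2 = 3, a3 = 5, a4 = 6, a5 = 2, a6 = 5. Then constraint 1: a6 - a3 = 0; constraint 3: a3 - a4 = -1; constraint 4: a3 - a2 = 2, and every other listed constraint is also met.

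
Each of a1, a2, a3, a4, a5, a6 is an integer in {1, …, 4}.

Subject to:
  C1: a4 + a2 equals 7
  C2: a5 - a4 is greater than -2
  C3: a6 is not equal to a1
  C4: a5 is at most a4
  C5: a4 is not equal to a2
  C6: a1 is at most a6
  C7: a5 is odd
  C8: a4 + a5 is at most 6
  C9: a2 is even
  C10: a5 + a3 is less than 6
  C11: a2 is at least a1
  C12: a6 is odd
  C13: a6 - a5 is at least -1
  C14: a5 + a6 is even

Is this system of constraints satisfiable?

Satisfiable

Take a1 = 1, a2 = 4, a3 = 1, a4 = 3, a5 = 3, a6 = 3. Then constraint 1: a4 + a2 = 7; constraint 2: a5 - a4 = 0, and every other listed constraint is also met.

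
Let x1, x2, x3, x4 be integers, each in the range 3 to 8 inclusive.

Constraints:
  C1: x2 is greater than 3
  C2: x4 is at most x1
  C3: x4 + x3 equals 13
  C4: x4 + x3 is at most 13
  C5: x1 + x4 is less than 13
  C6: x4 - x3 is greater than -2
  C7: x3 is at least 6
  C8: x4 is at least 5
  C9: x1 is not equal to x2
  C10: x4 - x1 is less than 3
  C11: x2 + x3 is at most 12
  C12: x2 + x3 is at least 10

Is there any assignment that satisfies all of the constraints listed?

Satisfiable

Setting (x1, x2, x3, x4) = (6, 4, 7, 6) satisfies everything: constraint 3: x4 + x3 = 13; constraint 4: x4 + x3 = 13, and the others follow.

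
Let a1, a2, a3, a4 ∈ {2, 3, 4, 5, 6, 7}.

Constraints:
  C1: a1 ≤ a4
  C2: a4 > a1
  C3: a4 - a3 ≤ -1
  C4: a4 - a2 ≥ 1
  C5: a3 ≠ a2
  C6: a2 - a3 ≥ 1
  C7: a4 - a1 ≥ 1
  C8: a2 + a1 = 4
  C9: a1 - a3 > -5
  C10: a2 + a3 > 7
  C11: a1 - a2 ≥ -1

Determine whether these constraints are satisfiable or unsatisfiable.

Unsatisfiable

Constraints 3, 6, 7, and 11 give a1 − a2 ≥ -1, a2 − a3 ≥ 1, a3 − a4 ≥ 1, a4 − a1 ≥ 1.
Adding all 4 inequalities: the left sides telescope to 0, and the right sides sum to (-1) + 1 + 1 + 1 = 2. So 0 ≥ 2, which is false.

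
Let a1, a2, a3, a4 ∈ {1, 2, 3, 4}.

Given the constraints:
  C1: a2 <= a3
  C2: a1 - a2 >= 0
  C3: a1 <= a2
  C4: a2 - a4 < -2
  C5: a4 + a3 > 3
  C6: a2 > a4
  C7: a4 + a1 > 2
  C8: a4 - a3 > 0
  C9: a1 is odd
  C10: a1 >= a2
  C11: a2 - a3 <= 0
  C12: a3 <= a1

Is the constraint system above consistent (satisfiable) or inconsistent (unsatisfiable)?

Unsatisfiable

Constraints 1, 6, and 8 give a4 < a2, a2 ≤ a3, a3 < a4. Chaining: a4 < a2 ≤ a3 < a4, which forces a4 < a4 — impossible.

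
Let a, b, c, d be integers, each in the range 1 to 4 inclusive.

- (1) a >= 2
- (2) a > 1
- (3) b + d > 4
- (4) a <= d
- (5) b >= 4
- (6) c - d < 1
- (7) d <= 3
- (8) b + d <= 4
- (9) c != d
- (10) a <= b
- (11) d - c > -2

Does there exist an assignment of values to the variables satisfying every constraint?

From constraint 5: b ≥ 4. From constraints 1 and 4: d ≥ a ≥ 2. Hence b + d ≥ 6. But constraint 8 requires b + d ≤ 4, and 4 < 6. Contradiction.

Unsatisfiable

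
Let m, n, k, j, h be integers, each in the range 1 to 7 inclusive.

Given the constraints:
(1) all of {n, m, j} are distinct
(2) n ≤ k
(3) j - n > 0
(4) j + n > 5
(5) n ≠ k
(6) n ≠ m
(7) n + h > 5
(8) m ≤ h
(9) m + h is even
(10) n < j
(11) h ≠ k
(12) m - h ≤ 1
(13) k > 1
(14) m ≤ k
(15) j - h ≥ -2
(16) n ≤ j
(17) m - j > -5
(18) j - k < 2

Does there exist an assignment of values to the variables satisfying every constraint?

Satisfiable

Try m = 2, n = 3, k = 5, j = 5, h = 4.
Check constraint 3: j - n = 2; constraint 4: j + n = 8; constraint 7: n + h = 7. The remaining constraints are straightforward to verify.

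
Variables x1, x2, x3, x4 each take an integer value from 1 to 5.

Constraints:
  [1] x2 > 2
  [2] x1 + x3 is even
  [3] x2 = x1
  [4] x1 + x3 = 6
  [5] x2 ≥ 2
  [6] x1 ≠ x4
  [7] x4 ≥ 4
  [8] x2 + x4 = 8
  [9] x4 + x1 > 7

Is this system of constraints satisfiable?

Try x1 = 3, x2 = 3, x3 = 3, x4 = 5.
Check constraint 4: x1 + x3 = 6; constraint 8: x2 + x4 = 8. The remaining constraints are straightforward to verify.

Satisfiable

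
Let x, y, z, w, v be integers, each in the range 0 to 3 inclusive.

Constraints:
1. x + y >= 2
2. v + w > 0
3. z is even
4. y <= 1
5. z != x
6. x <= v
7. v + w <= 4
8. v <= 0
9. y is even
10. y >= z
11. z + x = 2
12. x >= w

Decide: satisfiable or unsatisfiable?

Unsatisfiable

From constraints 4 and 10: z ≤ y ≤ 1. From constraints 6 and 8: x ≤ v ≤ 0. Hence z + x ≤ 1. But constraint 11 requires z + x = 2, and 2 > 1. Contradiction.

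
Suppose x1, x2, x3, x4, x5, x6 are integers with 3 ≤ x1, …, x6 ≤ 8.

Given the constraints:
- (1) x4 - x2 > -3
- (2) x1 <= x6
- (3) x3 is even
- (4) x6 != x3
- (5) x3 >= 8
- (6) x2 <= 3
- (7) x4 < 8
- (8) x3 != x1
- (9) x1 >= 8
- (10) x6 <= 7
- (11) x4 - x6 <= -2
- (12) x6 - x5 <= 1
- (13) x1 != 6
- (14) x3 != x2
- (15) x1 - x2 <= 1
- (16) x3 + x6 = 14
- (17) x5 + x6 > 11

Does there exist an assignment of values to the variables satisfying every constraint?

From constraint 5: x3 ≥ 8. From constraints 2 and 9: x6 ≥ x1 ≥ 8. Hence x3 + x6 ≥ 16. But constraint 16 requires x3 + x6 = 14, and 14 < 16. Contradiction.

Unsatisfiable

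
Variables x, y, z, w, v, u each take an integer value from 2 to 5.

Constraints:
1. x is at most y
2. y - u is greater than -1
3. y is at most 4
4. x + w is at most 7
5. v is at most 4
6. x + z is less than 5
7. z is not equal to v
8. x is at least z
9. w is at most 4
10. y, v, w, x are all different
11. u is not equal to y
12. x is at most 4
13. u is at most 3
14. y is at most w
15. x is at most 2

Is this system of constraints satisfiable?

Constraints 3, 5, 9, and 12 confine each of y, v, w, x to the 3 values {2, …, 4} (the domain already gives each ≥ 2).
Constraint 10 requires all 4 of them to be distinct, but only 3 values are available — impossible by the pigeonhole principle.

Unsatisfiable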